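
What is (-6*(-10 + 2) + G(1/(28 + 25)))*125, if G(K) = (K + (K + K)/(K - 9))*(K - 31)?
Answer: 1986640375/334271 ≈ 5943.2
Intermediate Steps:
G(K) = (-31 + K)*(K + 2*K/(-9 + K)) (G(K) = (K + (2*K)/(-9 + K))*(-31 + K) = (K + 2*K/(-9 + K))*(-31 + K) = (-31 + K)*(K + 2*K/(-9 + K)))
(-6*(-10 + 2) + G(1/(28 + 25)))*125 = (-6*(-10 + 2) + (217 + (1/(28 + 25))² - 38/(28 + 25))/((28 + 25)*(-9 + 1/(28 + 25))))*125 = (-6*(-8) + (217 + (1/53)² - 38/53)/(53*(-9 + 1/53)))*125 = (48 + (217 + (1/53)² - 38*1/53)/(53*(-9 + 1/53)))*125 = (48 + (217 + 1/2809 - 38/53)/(53*(-476/53)))*125 = (48 + (1/53)*(-53/476)*(607540/2809))*125 = (48 - 151885/334271)*125 = (15893123/334271)*125 = 1986640375/334271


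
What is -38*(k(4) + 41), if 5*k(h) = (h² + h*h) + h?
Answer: -9158/5 ≈ -1831.6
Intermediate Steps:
k(h) = h/5 + 2*h²/5 (k(h) = ((h² + h*h) + h)/5 = ((h² + h²) + h)/5 = (2*h² + h)/5 = (h + 2*h²)/5 = h/5 + 2*h²/5)
-38*(k(4) + 41) = -38*((⅕)*4*(1 + 2*4) + 41) = -38*((⅕)*4*(1 + 8) + 41) = -38*((⅕)*4*9 + 41) = -38*(36/5 + 41) = -38*241/5 = -9158/5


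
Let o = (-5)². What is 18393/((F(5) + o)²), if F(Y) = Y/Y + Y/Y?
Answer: 6131/243 ≈ 25.230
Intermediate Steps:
o = 25
F(Y) = 2 (F(Y) = 1 + 1 = 2)
18393/((F(5) + o)²) = 18393/((2 + 25)²) = 18393/(27²) = 18393/729 = 18393*(1/729) = 6131/243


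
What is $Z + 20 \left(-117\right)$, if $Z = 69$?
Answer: $-2271$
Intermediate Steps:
$Z + 20 \left(-117\right) = 69 + 20 \left(-117\right) = 69 - 2340 = -2271$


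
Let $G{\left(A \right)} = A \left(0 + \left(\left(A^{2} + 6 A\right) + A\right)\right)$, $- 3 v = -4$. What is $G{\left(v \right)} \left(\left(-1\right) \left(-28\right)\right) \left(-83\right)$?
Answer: $- \frac{929600}{27} \approx -34430.0$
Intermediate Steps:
$v = \frac{4}{3}$ ($v = \left(- \frac{1}{3}\right) \left(-4\right) = \frac{4}{3} \approx 1.3333$)
$G{\left(A \right)} = A \left(A^{2} + 7 A\right)$ ($G{\left(A \right)} = A \left(0 + \left(A^{2} + 7 A\right)\right) = A \left(A^{2} + 7 A\right)$)
$G{\left(v \right)} \left(\left(-1\right) \left(-28\right)\right) \left(-83\right) = \left(\frac{4}{3}\right)^{2} \left(7 + \frac{4}{3}\right) \left(\left(-1\right) \left(-28\right)\right) \left(-83\right) = \frac{16}{9} \cdot \frac{25}{3} \cdot 28 \left(-83\right) = \frac{400}{27} \cdot 28 \left(-83\right) = \frac{11200}{27} \left(-83\right) = - \frac{929600}{27}$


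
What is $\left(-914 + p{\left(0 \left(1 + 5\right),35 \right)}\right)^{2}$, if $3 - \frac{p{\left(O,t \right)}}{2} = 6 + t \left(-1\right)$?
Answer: $722500$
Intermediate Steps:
$p{\left(O,t \right)} = -6 + 2 t$ ($p{\left(O,t \right)} = 6 - 2 \left(6 + t \left(-1\right)\right) = 6 - 2 \left(6 - t\right) = 6 + \left(-12 + 2 t\right) = -6 + 2 t$)
$\left(-914 + p{\left(0 \left(1 + 5\right),35 \right)}\right)^{2} = \left(-914 + \left(-6 + 2 \cdot 35\right)\right)^{2} = \left(-914 + \left(-6 + 70\right)\right)^{2} = \left(-914 + 64\right)^{2} = \left(-850\right)^{2} = 722500$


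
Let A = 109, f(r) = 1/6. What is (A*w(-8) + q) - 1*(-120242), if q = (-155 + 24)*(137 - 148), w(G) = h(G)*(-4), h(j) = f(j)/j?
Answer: 1460305/12 ≈ 1.2169e+5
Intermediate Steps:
f(r) = ⅙
h(j) = 1/(6*j)
w(G) = -2/(3*G) (w(G) = (1/(6*G))*(-4) = -2/(3*G))
q = 1441 (q = -131*(-11) = 1441)
(A*w(-8) + q) - 1*(-120242) = (109*(-⅔/(-8)) + 1441) - 1*(-120242) = (109*(-⅔*(-⅛)) + 1441) + 120242 = (109*(1/12) + 1441) + 120242 = (109/12 + 1441) + 120242 = 17401/12 + 120242 = 1460305/12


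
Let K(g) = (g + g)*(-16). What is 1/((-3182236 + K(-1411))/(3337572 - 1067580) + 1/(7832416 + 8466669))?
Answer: -9249698139330/12782899124537 ≈ -0.72360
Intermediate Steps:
K(g) = -32*g (K(g) = (2*g)*(-16) = -32*g)
1/((-3182236 + K(-1411))/(3337572 - 1067580) + 1/(7832416 + 8466669)) = 1/((-3182236 - 32*(-1411))/(3337572 - 1067580) + 1/(7832416 + 8466669)) = 1/((-3182236 + 45152)/2269992 + 1/16299085) = 1/(-3137084*1/2269992 + 1/16299085) = 1/(-784271/567498 + 1/16299085) = 1/(-12782899124537/9249698139330) = -9249698139330/12782899124537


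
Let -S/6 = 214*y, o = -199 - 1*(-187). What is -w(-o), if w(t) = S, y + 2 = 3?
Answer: 1284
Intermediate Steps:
y = 1 (y = -2 + 3 = 1)
o = -12 (o = -199 + 187 = -12)
S = -1284 ≈ -1284.0
w(t) = -1284
-w(-o) = -1*(-1284) = 1284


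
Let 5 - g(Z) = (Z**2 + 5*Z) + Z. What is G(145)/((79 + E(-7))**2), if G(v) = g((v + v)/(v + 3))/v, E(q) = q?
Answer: -11605/823239936 ≈ -1.4097e-5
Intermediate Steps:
g(Z) = 5 - Z**2 - 6*Z (g(Z) = 5 - ((Z**2 + 5*Z) + Z) = 5 - (Z**2 + 6*Z) = 5 + (-Z**2 - 6*Z) = 5 - Z**2 - 6*Z)
G(v) = (5 - 12*v/(3 + v) - 4*v**2/(3 + v)**2)/v (G(v) = (5 - ((v + v)/(v + 3))**2 - 6*(v + v)/(v + 3))/v = (5 - ((2*v)/(3 + v))**2 - 6*2*v/(3 + v))/v = (5 - (2*v/(3 + v))**2 - 12*v/(3 + v))/v = (5 - 4*v**2/(3 + v)**2 - 12*v/(3 + v))/v = (5 - 12*v/(3 + v) - 4*v**2/(3 + v)**2)/v)
G(145)/((79 + E(-7))**2) = ((45 - 11*145**2 - 6*145)/(145*(9 + 145**2 + 6*145)))/((79 - 7)**2) = ((45 - 11*21025 - 870)/(145*(9 + 21025 + 870)))/(72**2) = ((1/145)*(45 - 231275 - 870)/21904)/5184 = ((1/145)*(1/21904)*(-232100))*(1/5184) = -11605/158804*1/5184 = -11605/823239936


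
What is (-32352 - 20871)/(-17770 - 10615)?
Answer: 53223/28385 ≈ 1.8750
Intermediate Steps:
(-32352 - 20871)/(-17770 - 10615) = -53223/(-28385) = -53223*(-1/28385) = 53223/28385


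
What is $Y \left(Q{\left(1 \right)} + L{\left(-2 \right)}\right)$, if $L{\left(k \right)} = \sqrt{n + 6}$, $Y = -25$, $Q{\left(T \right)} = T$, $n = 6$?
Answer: $-25 - 50 \sqrt{3} \approx -111.6$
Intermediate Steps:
$L{\left(k \right)} = 2 \sqrt{3}$ ($L{\left(k \right)} = \sqrt{6 + 6} = \sqrt{12} = 2 \sqrt{3}$)
$Y \left(Q{\left(1 \right)} + L{\left(-2 \right)}\right) = - 25 \left(1 + 2 \sqrt{3}\right) = -25 - 50 \sqrt{3}$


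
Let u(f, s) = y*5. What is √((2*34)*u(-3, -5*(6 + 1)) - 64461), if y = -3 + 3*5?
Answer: 3*I*√6709 ≈ 245.73*I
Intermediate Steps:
y = 12 (y = -3 + 15 = 12)
u(f, s) = 60 (u(f, s) = 12*5 = 60)
√((2*34)*u(-3, -5*(6 + 1)) - 64461) = √((2*34)*60 - 64461) = √(68*60 - 64461) = √(4080 - 64461) = √(-60381) = 3*I*√6709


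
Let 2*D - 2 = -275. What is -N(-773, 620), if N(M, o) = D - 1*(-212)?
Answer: -151/2 ≈ -75.500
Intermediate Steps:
D = -273/2 (D = 1 + (½)*(-275) = 1 - 275/2 = -273/2 ≈ -136.50)
N(M, o) = 151/2 (N(M, o) = -273/2 - 1*(-212) = -273/2 + 212 = 151/2)
-N(-773, 620) = -1*151/2 = -151/2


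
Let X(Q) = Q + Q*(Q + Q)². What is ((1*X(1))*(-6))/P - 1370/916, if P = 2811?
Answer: -646425/429146 ≈ -1.5063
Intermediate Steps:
X(Q) = Q + 4*Q³ (X(Q) = Q + Q*(2*Q)² = Q + Q*(4*Q²) = Q + 4*Q³)
((1*X(1))*(-6))/P - 1370/916 = ((1*(1 + 4*1³))*(-6))/2811 - 1370/916 = ((1*(1 + 4*1))*(-6))*(1/2811) - 1370*1/916 = ((1*(1 + 4))*(-6))*(1/2811) - 685/458 = ((1*5)*(-6))*(1/2811) - 685/458 = (5*(-6))*(1/2811) - 685/458 = -30*1/2811 - 685/458 = -10/937 - 685/458 = -646425/429146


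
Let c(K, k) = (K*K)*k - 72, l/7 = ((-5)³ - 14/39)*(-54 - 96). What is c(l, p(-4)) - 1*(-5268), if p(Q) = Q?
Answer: -11712136411876/169 ≈ -6.9303e+10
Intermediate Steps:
l = 1711150/13 (l = 7*(((-5)³ - 14/39)*(-54 - 96)) = 7*((-125 - 14*1/39)*(-150)) = 7*((-125 - 14/39)*(-150)) = 7*(-4889/39*(-150)) = 7*(244450/13) = 1711150/13 ≈ 1.3163e+5)
c(K, k) = -72 + k*K² (c(K, k) = K²*k - 72 = k*K² - 72 = -72 + k*K²)
c(l, p(-4)) - 1*(-5268) = (-72 - 4*(1711150/13)²) - 1*(-5268) = (-72 - 4*2928034322500/169) + 5268 = (-72 - 11712137290000/169) + 5268 = -11712137302168/169 + 5268 = -11712136411876/169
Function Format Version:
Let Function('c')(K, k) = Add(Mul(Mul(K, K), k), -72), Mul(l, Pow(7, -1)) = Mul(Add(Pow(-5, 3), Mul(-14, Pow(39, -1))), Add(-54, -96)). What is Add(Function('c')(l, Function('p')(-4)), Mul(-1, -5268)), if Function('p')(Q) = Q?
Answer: Rational(-11712136411876, 169) ≈ -6.9303e+10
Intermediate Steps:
l = Rational(1711150, 13) (l = Mul(7, Mul(Add(Pow(-5, 3), Mul(-14, Pow(39, -1))), Add(-54, -96))) = Mul(7, Mul(Add(-125, Mul(-14, Rational(1, 39))), -150)) = Mul(7, Mul(Add(-125, Rational(-14, 39)), -150)) = Mul(7, Mul(Rational(-4889, 39), -150)) = Mul(7, Rational(244450, 13)) = Rational(1711150, 13) ≈ 1.3163e+5)
Function('c')(K, k) = Add(-72, Mul(k, Pow(K, 2))) (Function('c')(K, k) = Add(Mul(Pow(K, 2), k), -72) = Add(Mul(k, Pow(K, 2)), -72) = Add(-72, Mul(k, Pow(K, 2))))
Add(Function('c')(l, Function('p')(-4)), Mul(-1, -5268)) = Add(Add(-72, Mul(-4, Pow(Rational(1711150, 13), 2))), Mul(-1, -5268)) = Add(Add(-72, Mul(-4, Rational(2928034322500, 169))), 5268) = Add(Add(-72, Rational(-11712137290000, 169)), 5268) = Add(Rational(-11712137302168, 169), 5268) = Rational(-11712136411876, 169)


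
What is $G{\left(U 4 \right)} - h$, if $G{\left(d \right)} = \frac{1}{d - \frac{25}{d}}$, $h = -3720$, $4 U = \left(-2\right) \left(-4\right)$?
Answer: $\frac{145088}{39} \approx 3720.2$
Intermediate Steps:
$U = 2$ ($U = \frac{\left(-2\right) \left(-4\right)}{4} = \frac{1}{4} \cdot 8 = 2$)
$G{\left(U 4 \right)} - h = \frac{2 \cdot 4}{-25 + \left(2 \cdot 4\right)^{2}} - -3720 = \frac{8}{-25 + 8^{2}} + 3720 = \frac{8}{-25 + 64} + 3720 = \frac{8}{39} + 3720 = \frac{145088}{39}$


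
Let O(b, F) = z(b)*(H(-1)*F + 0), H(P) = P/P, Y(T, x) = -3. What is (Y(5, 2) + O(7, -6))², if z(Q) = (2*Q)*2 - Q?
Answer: 16641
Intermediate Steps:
z(Q) = 3*Q (z(Q) = 4*Q - Q = 3*Q)
H(P) = 1
O(b, F) = 3*F*b (O(b, F) = (3*b)*(1*F + 0) = (3*b)*(F + 0) = (3*b)*F = 3*F*b)
(Y(5, 2) + O(7, -6))² = (-3 + 3*(-6)*7)² = (-3 - 126)² = (-129)² = 16641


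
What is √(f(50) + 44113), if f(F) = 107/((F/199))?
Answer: √4453886/10 ≈ 211.04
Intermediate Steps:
f(F) = 21293/F (f(F) = 107/((F*(1/199))) = 107/((F/199)) = 107*(199/F) = 21293/F)
√(f(50) + 44113) = √(21293/50 + 44113) = √(2226943/50) = √4453886/10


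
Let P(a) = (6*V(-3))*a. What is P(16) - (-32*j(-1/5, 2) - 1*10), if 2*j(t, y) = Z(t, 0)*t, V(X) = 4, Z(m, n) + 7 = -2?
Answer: 2114/5 ≈ 422.80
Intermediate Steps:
Z(m, n) = -9 (Z(m, n) = -7 - 2 = -9)
j(t, y) = -9*t/2 (j(t, y) = (-9*t)/2 = -9*t/2)
P(a) = 24*a (P(a) = (6*4)*a = 24*a)
P(16) - (-32*j(-1/5, 2) - 1*10) = 24*16 - (-(-144)*(-1/5) - 1*10) = 384 - (-(-144)*(-1*1/5) - 10) = 384 - (-(-144)*(-1)/5 - 10) = 384 - (-32*9/10 - 10) = 384 - (-144/5 - 10) = 384 - 1*(-194/5) = 384 + 194/5 = 2114/5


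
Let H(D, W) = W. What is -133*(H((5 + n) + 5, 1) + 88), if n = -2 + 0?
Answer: -11837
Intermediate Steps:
n = -2
-133*(H((5 + n) + 5, 1) + 88) = -133*(1 + 88) = -133*89 = -11837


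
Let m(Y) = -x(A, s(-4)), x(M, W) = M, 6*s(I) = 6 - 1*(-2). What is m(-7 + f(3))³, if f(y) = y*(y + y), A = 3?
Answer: -27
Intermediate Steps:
s(I) = 4/3 (s(I) = (6 - 1*(-2))/6 = (6 + 2)/6 = (⅙)*8 = 4/3)
f(y) = 2*y² (f(y) = y*(2*y) = 2*y²)
m(Y) = -3 (m(Y) = -1*3 = -3)
m(-7 + f(3))³ = (-3)³ = -27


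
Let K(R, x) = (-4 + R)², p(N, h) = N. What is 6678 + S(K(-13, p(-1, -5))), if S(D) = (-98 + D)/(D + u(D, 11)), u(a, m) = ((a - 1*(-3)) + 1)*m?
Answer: 23453327/3512 ≈ 6678.1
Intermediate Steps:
u(a, m) = m*(4 + a) (u(a, m) = ((a + 3) + 1)*m = ((3 + a) + 1)*m = (4 + a)*m = m*(4 + a))
S(D) = (-98 + D)/(44 + 12*D) (S(D) = (-98 + D)/(D + 11*(4 + D)) = (-98 + D)/(D + (44 + 11*D)) = (-98 + D)/(44 + 12*D))
6678 + S(K(-13, p(-1, -5))) = 6678 + (-98 + (-4 - 13)²)/(4*(11 + 3*(-4 - 13)²)) = 6678 + (-98 + (-17)²)/(4*(11 + 3*(-17)²)) = 6678 + (-98 + 289)/(4*(11 + 3*289)) = 6678 + (¼)*191/(11 + 867) = 6678 + (¼)*191/878 = 6678 + (¼)*(1/878)*191 = 6678 + 191/3512 = 23453327/3512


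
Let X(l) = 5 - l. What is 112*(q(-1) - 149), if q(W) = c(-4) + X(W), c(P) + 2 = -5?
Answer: -16800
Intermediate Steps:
c(P) = -7 (c(P) = -2 - 5 = -7)
q(W) = -2 - W (q(W) = -7 + (5 - W) = -2 - W)
112*(q(-1) - 149) = 112*((-2 - 1*(-1)) - 149) = 112*((-2 + 1) - 149) = 112*(-1 - 149) = 112*(-150) = -16800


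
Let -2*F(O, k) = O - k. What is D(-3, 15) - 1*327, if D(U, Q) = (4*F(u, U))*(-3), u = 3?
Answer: -291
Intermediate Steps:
F(O, k) = k/2 - O/2 (F(O, k) = -(O - k)/2 = k/2 - O/2)
D(U, Q) = 18 - 6*U (D(U, Q) = (4*(U/2 - 1/2*3))*(-3) = (4*(U/2 - 3/2))*(-3) = (4*(-3/2 + U/2))*(-3) = (-6 + 2*U)*(-3) = 18 - 6*U)
D(-3, 15) - 1*327 = (18 - 6*(-3)) - 1*327 = (18 + 18) - 327 = 36 - 327 = -291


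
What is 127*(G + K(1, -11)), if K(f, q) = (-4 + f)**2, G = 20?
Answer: 3683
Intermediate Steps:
127*(G + K(1, -11)) = 127*(20 + (-4 + 1)**2) = 127*(20 + (-3)**2) = 127*(20 + 9) = 127*29 = 3683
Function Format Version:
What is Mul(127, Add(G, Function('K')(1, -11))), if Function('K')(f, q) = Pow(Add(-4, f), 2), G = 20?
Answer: 3683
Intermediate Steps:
Mul(127, Add(G, Function('K')(1, -11))) = Mul(127, Add(20, Pow(Add(-4, 1), 2))) = Mul(127, Add(20, Pow(-3, 2))) = Mul(127, Add(20, 9)) = Mul(127, 29) = 3683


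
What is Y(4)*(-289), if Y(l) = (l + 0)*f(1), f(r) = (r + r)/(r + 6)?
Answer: -2312/7 ≈ -330.29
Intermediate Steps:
f(r) = 2*r/(6 + r) (f(r) = (2*r)/(6 + r) = 2*r/(6 + r))
Y(l) = 2*l/7 (Y(l) = (l + 0)*(2*1/(6 + 1)) = l*(2*1/7) = l*(2*1*(1/7)) = l*(2/7) = 2*l/7)
Y(4)*(-289) = ((2/7)*4)*(-289) = (8/7)*(-289) = -2312/7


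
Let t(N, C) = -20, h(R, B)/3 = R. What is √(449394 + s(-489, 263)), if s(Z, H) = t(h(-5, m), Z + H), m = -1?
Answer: √449374 ≈ 670.35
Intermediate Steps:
h(R, B) = 3*R
s(Z, H) = -20
√(449394 + s(-489, 263)) = √(449394 - 20) = √449374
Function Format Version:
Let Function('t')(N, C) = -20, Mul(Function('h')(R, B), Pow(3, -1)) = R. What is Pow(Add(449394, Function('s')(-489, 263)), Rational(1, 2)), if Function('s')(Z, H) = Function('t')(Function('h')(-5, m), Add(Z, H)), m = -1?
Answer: Pow(449374, Rational(1, 2)) ≈ 670.35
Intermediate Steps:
Function('h')(R, B) = Mul(3, R)
Function('s')(Z, H) = -20
Pow(Add(449394, Function('s')(-489, 263)), Rational(1, 2)) = Pow(Add(449394, -20), Rational(1, 2)) = Pow(449374, Rational(1, 2))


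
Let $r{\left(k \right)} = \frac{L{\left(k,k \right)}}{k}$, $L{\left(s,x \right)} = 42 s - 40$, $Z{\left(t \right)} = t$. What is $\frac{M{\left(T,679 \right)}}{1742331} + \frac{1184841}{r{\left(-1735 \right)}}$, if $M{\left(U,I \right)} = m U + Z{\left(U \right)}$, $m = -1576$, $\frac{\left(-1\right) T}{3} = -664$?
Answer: $\frac{238765305449979}{8468890214} \approx 28193.0$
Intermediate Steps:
$T = 1992$ ($T = \left(-3\right) \left(-664\right) = 1992$)
$M{\left(U,I \right)} = - 1575 U$ ($M{\left(U,I \right)} = - 1576 U + U = - 1575 U$)
$L{\left(s,x \right)} = -40 + 42 s$
$r{\left(k \right)} = \frac{-40 + 42 k}{k}$
$\frac{M{\left(T,679 \right)}}{1742331} + \frac{1184841}{r{\left(-1735 \right)}} = \frac{\left(-1575\right) 1992}{1742331} + \frac{1184841}{42 - \frac{40}{-1735}} = \left(-3137400\right) \frac{1}{1742331} + \frac{1184841}{42 - - \frac{8}{347}} = - \frac{1045800}{580777} + \frac{1184841}{42 + \frac{8}{347}} = - \frac{1045800}{580777} + \frac{1184841}{\frac{14582}{347}} = - \frac{1045800}{580777} + 1184841 \cdot \frac{347}{14582} = - \frac{1045800}{580777} + \frac{411139827}{14582} = \frac{238765305449979}{8468890214}$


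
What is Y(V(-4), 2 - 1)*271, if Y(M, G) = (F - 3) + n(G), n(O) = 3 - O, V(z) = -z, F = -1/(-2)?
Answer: -271/2 ≈ -135.50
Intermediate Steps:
F = ½ (F = -1*(-½) = ½ ≈ 0.50000)
Y(M, G) = ½ - G (Y(M, G) = (½ - 3) + (3 - G) = -5/2 + (3 - G) = ½ - G)
Y(V(-4), 2 - 1)*271 = (½ - (2 - 1))*271 = (½ - 1*1)*271 = (½ - 1)*271 = -½*271 = -271/2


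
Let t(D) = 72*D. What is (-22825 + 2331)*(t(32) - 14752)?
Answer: 255109312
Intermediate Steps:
(-22825 + 2331)*(t(32) - 14752) = (-22825 + 2331)*(72*32 - 14752) = -20494*(2304 - 14752) = -20494*(-12448) = 255109312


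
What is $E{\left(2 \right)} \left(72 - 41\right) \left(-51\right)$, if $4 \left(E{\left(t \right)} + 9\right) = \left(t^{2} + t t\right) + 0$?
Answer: $11067$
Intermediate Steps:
$E{\left(t \right)} = -9 + \frac{t^{2}}{2}$ ($E{\left(t \right)} = -9 + \frac{\left(t^{2} + t t\right) + 0}{4} = -9 + \frac{\left(t^{2} + t^{2}\right) + 0}{4} = -9 + \frac{2 t^{2} + 0}{4} = -9 + \frac{2 t^{2}}{4} = -9 + \frac{t^{2}}{2}$)
$E{\left(2 \right)} \left(72 - 41\right) \left(-51\right) = \left(-9 + \frac{2^{2}}{2}\right) \left(72 - 41\right) \left(-51\right) = \left(-9 + \frac{1}{2} \cdot 4\right) 31 \left(-51\right) = \left(-9 + 2\right) \left(-1581\right) = \left(-7\right) \left(-1581\right) = 11067$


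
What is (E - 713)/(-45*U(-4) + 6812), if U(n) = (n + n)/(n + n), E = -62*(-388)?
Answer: 23343/6767 ≈ 3.4495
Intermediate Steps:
E = 24056
U(n) = 1 (U(n) = (2*n)/((2*n)) = (2*n)*(1/(2*n)) = 1)
(E - 713)/(-45*U(-4) + 6812) = (24056 - 713)/(-45*1 + 6812) = 23343/(-45 + 6812) = 23343/6767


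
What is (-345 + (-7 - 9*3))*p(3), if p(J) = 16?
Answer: -6064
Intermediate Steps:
(-345 + (-7 - 9*3))*p(3) = (-345 + (-7 - 9*3))*16 = (-345 + (-7 - 27))*16 = (-345 - 34)*16 = -379*16 = -6064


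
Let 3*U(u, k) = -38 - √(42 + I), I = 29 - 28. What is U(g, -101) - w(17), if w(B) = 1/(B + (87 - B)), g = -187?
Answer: -1103/87 - √43/3 ≈ -14.864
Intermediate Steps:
I = 1
w(B) = 1/87
U(u, k) = -38/3 - √43/3 (U(u, k) = (-38 - √(42 + 1))/3 = (-38 - √43)/3 = -38/3 - √43/3)
U(g, -101) - w(17) = (-38/3 - √43/3) - 1*1/87 = (-38/3 - √43/3) - 1/87 = -1103/87 - √43/3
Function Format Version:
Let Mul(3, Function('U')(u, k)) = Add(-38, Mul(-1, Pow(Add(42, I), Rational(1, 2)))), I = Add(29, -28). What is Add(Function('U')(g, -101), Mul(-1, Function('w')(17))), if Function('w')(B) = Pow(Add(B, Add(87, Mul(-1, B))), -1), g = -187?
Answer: Add(Rational(-1103, 87), Mul(Rational(-1, 3), Pow(43, Rational(1, 2)))) ≈ -14.864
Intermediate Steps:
I = 1
Function('w')(B) = Rational(1, 87) (Function('w')(B) = Pow(87, -1) = Rational(1, 87))
Function('U')(u, k) = Add(Rational(-38, 3), Mul(Rational(-1, 3), Pow(43, Rational(1, 2)))) (Function('U')(u, k) = Mul(Rational(1, 3), Add(-38, Mul(-1, Pow(Add(42, 1), Rational(1, 2))))) = Mul(Rational(1, 3), Add(-38, Mul(-1, Pow(43, Rational(1, 2))))) = Add(Rational(-38, 3), Mul(Rational(-1, 3), Pow(43, Rational(1, 2)))))
Add(Function('U')(g, -101), Mul(-1, Function('w')(17))) = Add(Add(Rational(-38, 3), Mul(Rational(-1, 3), Pow(43, Rational(1, 2)))), Mul(-1, Rational(1, 87))) = Add(Add(Rational(-38, 3), Mul(Rational(-1, 3), Pow(43, Rational(1, 2)))), Rational(-1, 87)) = Add(Rational(-1103, 87), Mul(Rational(-1, 3), Pow(43, Rational(1, 2))))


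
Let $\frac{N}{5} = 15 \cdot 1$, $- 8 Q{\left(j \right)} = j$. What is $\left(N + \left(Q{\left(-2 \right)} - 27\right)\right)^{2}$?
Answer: $\frac{37249}{16} \approx 2328.1$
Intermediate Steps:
$Q{\left(j \right)} = - \frac{j}{8}$
$N = 75$ ($N = 5 \cdot 15 \cdot 1 = 5 \cdot 15 = 75$)
$\left(N + \left(Q{\left(-2 \right)} - 27\right)\right)^{2} = \left(75 - \frac{107}{4}\right)^{2} = \left(\frac{193}{4}\right)^{2} = \frac{37249}{16}$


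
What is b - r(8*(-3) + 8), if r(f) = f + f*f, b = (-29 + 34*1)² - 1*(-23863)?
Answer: 23648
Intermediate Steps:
b = 23888 (b = (-29 + 34)² + 23863 = 5² + 23863 = 25 + 23863 = 23888)
r(f) = f + f²
b - r(8*(-3) + 8) = 23888 - (8*(-3) + 8)*(1 + (8*(-3) + 8)) = 23888 - (-24 + 8)*(1 + (-24 + 8)) = 23888 - (-16)*(1 - 16) = 23888 - (-16)*(-15) = 23888 - 1*240 = 23888 - 240 = 23648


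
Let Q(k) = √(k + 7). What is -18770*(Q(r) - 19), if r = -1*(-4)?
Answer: 356630 - 18770*√11 ≈ 2.9438e+5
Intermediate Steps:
r = 4
Q(k) = √(7 + k)
-18770*(Q(r) - 19) = -18770*(√(7 + 4) - 19) = -18770*(√11 - 19) = -18770*(-19 + √11) = 356630 - 18770*√11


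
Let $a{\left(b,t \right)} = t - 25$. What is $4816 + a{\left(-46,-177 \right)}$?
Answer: $4614$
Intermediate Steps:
$a{\left(b,t \right)} = -25 + t$
$4816 + a{\left(-46,-177 \right)} = 4816 - 202 = 4614$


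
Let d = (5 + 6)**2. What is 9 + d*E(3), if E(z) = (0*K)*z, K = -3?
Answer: 9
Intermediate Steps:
E(z) = 0 (E(z) = (0*(-3))*z = 0*z = 0)
d = 121 (d = 11**2 = 121)
9 + d*E(3) = 9 + 121*0 = 9 + 0 = 9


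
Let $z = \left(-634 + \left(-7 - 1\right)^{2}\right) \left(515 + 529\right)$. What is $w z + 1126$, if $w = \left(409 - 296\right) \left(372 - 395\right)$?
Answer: $1546614046$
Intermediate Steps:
$w = -2599$ ($w = 113 \left(-23\right) = -2599$)
$z = -595080$ ($z = \left(-634 + \left(-8\right)^{2}\right) 1044 = \left(-634 + 64\right) 1044 = \left(-570\right) 1044 = -595080$)
$w z + 1126 = \left(-2599\right) \left(-595080\right) + 1126 = 1546612920 + 1126 = 1546614046$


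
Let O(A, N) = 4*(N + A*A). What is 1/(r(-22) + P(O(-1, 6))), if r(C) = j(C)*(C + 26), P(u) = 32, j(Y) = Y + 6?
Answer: -1/32 ≈ -0.031250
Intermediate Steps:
j(Y) = 6 + Y
O(A, N) = 4*N + 4*A² (O(A, N) = 4*(N + A²) = 4*N + 4*A²)
r(C) = (6 + C)*(26 + C) (r(C) = (6 + C)*(C + 26) = (6 + C)*(26 + C))
1/(r(-22) + P(O(-1, 6))) = 1/((6 - 22)*(26 - 22) + 32) = 1/(-16*4 + 32) = 1/(-64 + 32) = 1/(-32) = -1/32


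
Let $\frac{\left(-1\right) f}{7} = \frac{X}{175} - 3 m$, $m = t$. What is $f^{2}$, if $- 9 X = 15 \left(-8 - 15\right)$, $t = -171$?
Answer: $\frac{2903916544}{225} \approx 1.2906 \cdot 10^{7}$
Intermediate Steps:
$m = -171$
$X = \frac{115}{3}$ ($X = - \frac{15 \left(-8 - 15\right)}{9} = - \frac{15 \left(-23\right)}{9} = \left(- \frac{1}{9}\right) \left(-345\right) = \frac{115}{3} \approx 38.333$)
$f = - \frac{53888}{15}$ ($f = - 7 \left(\frac{115}{3 \cdot 175} - 3 \left(-171\right)\right) = - 7 \left(\frac{115}{3} \cdot \frac{1}{175} - -513\right) = - 7 \left(\frac{23}{105} + 513\right) = \left(-7\right) \frac{53888}{105} = - \frac{53888}{15} \approx -3592.5$)
$f^{2} = \left(- \frac{53888}{15}\right)^{2} = \frac{2903916544}{225}$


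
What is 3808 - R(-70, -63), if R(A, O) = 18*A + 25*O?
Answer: 6643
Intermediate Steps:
3808 - R(-70, -63) = 3808 - (18*(-70) + 25*(-63)) = 3808 - (-1260 - 1575) = 3808 - 1*(-2835) = 3808 + 2835 = 6643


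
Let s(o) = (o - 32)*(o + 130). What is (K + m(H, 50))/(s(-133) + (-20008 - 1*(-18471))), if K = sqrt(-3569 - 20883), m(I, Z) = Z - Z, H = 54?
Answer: -I*sqrt(6113)/521 ≈ -0.15007*I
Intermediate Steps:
s(o) = (-32 + o)*(130 + o)
m(I, Z) = 0
K = 2*I*sqrt(6113) (K = sqrt(-24452) = 2*I*sqrt(6113) ≈ 156.37*I)
(K + m(H, 50))/(s(-133) + (-20008 - 1*(-18471))) = (2*I*sqrt(6113) + 0)/((-4160 + (-133)**2 + 98*(-133)) + (-20008 - 1*(-18471))) = (2*I*sqrt(6113))/((-4160 + 17689 - 13034) + (-20008 + 18471)) = (2*I*sqrt(6113))/(495 - 1537) = (2*I*sqrt(6113))/(-1042) = (2*I*sqrt(6113))*(-1/1042) = -I*sqrt(6113)/521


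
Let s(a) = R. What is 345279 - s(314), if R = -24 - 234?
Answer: 345537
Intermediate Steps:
R = -258
s(a) = -258
345279 - s(314) = 345279 - 1*(-258) = 345279 + 258 = 345537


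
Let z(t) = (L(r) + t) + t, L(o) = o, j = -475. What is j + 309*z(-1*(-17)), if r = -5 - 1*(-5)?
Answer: 10031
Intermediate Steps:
r = 0 (r = -5 + 5 = 0)
z(t) = 2*t (z(t) = (0 + t) + t = t + t = 2*t)
j + 309*z(-1*(-17)) = -475 + 309*(2*(-1*(-17))) = -475 + 309*(2*17) = -475 + 309*34 = -475 + 10506 = 10031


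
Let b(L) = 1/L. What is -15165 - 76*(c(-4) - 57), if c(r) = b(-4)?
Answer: -10814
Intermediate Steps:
c(r) = -1/4 (c(r) = 1/(-4) = -1/4)
-15165 - 76*(c(-4) - 57) = -15165 - 76*(-1/4 - 57) = -15165 - 76*(-229)/4 = -15165 - 1*(-4351) = -15165 + 4351 = -10814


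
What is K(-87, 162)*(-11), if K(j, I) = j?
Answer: 957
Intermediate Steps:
K(-87, 162)*(-11) = -87*(-11) = 957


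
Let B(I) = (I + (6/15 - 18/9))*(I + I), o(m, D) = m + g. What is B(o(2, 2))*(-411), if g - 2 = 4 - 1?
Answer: -155358/5 ≈ -31072.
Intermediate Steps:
g = 5 (g = 2 + (4 - 1) = 2 + 3 = 5)
o(m, D) = 5 + m (o(m, D) = m + 5 = 5 + m)
B(I) = 2*I*(-8/5 + I) (B(I) = (I + (6*(1/15) - 18*⅑))*(2*I) = (I + (⅖ - 2))*(2*I) = (I - 8/5)*(2*I) = (-8/5 + I)*(2*I) = 2*I*(-8/5 + I))
B(o(2, 2))*(-411) = (2*(5 + 2)*(-8 + 5*(5 + 2))/5)*(-411) = ((⅖)*7*(-8 + 5*7))*(-411) = ((⅖)*7*(-8 + 35))*(-411) = ((⅖)*7*27)*(-411) = (378/5)*(-411) = -155358/5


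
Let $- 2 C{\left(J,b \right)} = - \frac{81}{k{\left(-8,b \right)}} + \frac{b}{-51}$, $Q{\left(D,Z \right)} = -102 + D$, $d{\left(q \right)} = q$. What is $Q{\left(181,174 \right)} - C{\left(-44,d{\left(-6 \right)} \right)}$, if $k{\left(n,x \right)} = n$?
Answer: $\frac{22881}{272} \approx 84.121$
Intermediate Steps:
$C{\left(J,b \right)} = - \frac{81}{16} + \frac{b}{102}$ ($C{\left(J,b \right)} = - \frac{- \frac{81}{-8} + \frac{b}{-51}}{2} = - \frac{\left(-81\right) \left(- \frac{1}{8}\right) + b \left(- \frac{1}{51}\right)}{2} = - \frac{\frac{81}{8} - \frac{b}{51}}{2} = - \frac{81}{16} + \frac{b}{102}$)
$Q{\left(181,174 \right)} - C{\left(-44,d{\left(-6 \right)} \right)} = \left(-102 + 181\right) - \left(- \frac{81}{16} + \frac{1}{102} \left(-6\right)\right) = 79 - \left(- \frac{81}{16} - \frac{1}{17}\right) = 79 - - \frac{1393}{272} = 79 + \frac{1393}{272} = \frac{22881}{272}$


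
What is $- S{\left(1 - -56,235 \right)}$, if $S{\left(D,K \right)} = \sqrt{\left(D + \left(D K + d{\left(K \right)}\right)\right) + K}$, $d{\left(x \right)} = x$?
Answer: $- \sqrt{13922} \approx -117.99$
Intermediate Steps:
$S{\left(D,K \right)} = \sqrt{D + 2 K + D K}$ ($S{\left(D,K \right)} = \sqrt{\left(D + \left(D K + K\right)\right) + K} = \sqrt{\left(D + \left(K + D K\right)\right) + K} = \sqrt{\left(D + K + D K\right) + K} = \sqrt{D + 2 K + D K}$)
$- S{\left(1 - -56,235 \right)} = - \sqrt{\left(1 - -56\right) + 2 \cdot 235 + \left(1 - -56\right) 235} = - \sqrt{\left(1 + 56\right) + 470 + \left(1 + 56\right) 235} = - \sqrt{57 + 470 + 57 \cdot 235} = - \sqrt{57 + 470 + 13395} = - \sqrt{13922}$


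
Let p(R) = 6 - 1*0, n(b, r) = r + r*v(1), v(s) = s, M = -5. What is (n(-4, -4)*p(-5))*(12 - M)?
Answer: -816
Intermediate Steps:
n(b, r) = 2*r (n(b, r) = r + r*1 = r + r = 2*r)
p(R) = 6 (p(R) = 6 + 0 = 6)
(n(-4, -4)*p(-5))*(12 - M) = ((2*(-4))*6)*(12 - 1*(-5)) = (-8*6)*(12 + 5) = -48*17 = -816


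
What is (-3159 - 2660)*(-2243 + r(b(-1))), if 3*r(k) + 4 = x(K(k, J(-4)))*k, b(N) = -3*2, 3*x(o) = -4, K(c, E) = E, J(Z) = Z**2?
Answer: 39132775/3 ≈ 1.3044e+7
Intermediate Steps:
x(o) = -4/3 (x(o) = (1/3)*(-4) = -4/3)
b(N) = -6
r(k) = -4/3 - 4*k/9 (r(k) = -4/3 + (-4*k/3)/3 = -4/3 - 4*k/9)
(-3159 - 2660)*(-2243 + r(b(-1))) = (-3159 - 2660)*(-2243 + (-4/3 - 4/9*(-6))) = -5819*(-2243 + (-4/3 + 8/3)) = -5819*(-2243 + 4/3) = -5819*(-6725/3) = 39132775/3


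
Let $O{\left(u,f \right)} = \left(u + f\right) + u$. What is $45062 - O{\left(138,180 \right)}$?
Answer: $44606$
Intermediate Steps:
$O{\left(u,f \right)} = f + 2 u$ ($O{\left(u,f \right)} = \left(f + u\right) + u = f + 2 u$)
$45062 - O{\left(138,180 \right)} = 45062 - \left(180 + 2 \cdot 138\right) = 45062 - \left(180 + 276\right) = 45062 - 456 = 44606$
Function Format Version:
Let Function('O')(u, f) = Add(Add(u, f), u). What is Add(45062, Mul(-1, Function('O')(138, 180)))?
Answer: 44606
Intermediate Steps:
Function('O')(u, f) = Add(f, Mul(2, u)) (Function('O')(u, f) = Add(Add(f, u), u) = Add(f, Mul(2, u)))
Add(45062, Mul(-1, Function('O')(138, 180))) = Add(45062, Mul(-1, Add(180, Mul(2, 138)))) = Add(45062, Mul(-1, Add(180, 276))) = Add(45062, Mul(-1, 456)) = Add(45062, -456) = 44606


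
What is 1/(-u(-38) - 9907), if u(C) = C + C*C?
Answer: -1/11313 ≈ -8.8394e-5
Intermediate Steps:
u(C) = C + C²
1/(-u(-38) - 9907) = 1/(-(-38)*(1 - 38) - 9907) = 1/(-(-38)*(-37) - 9907) = 1/(-1*1406 - 9907) = 1/(-1406 - 9907) = 1/(-11313) = -1/11313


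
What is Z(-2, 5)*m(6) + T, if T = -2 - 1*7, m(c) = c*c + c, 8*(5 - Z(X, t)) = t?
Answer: 699/4 ≈ 174.75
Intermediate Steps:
Z(X, t) = 5 - t/8
m(c) = c + c² (m(c) = c² + c = c + c²)
T = -9 (T = -2 - 7 = -9)
Z(-2, 5)*m(6) + T = (5 - ⅛*5)*(6*(1 + 6)) - 9 = (5 - 5/8)*(6*7) - 9 = (35/8)*42 - 9 = 735/4 - 9 = 699/4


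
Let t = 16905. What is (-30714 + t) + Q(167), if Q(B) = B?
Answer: -13642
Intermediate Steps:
(-30714 + t) + Q(167) = (-30714 + 16905) + 167 = -13809 + 167 = -13642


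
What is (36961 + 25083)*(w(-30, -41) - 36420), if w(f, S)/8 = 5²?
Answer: -2247233680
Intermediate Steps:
w(f, S) = 200 (w(f, S) = 8*5² = 8*25 = 200)
(36961 + 25083)*(w(-30, -41) - 36420) = (36961 + 25083)*(200 - 36420) = 62044*(-36220) = -2247233680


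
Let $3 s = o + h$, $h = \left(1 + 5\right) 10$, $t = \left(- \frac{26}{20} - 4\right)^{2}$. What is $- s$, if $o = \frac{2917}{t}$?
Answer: $- \frac{460240}{8427} \approx -54.615$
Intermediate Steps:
$t = \frac{2809}{100}$ ($t = \left(\left(-26\right) \frac{1}{20} - 4\right)^{2} = \left(- \frac{13}{10} - 4\right)^{2} = \left(- \frac{53}{10}\right)^{2} = \frac{2809}{100} \approx 28.09$)
$o = \frac{291700}{2809}$ ($o = \frac{2917}{\frac{2809}{100}} = 2917 \cdot \frac{100}{2809} = \frac{291700}{2809} \approx 103.84$)
$h = 60$ ($h = 6 \cdot 10 = 60$)
$s = \frac{460240}{8427}$ ($s = \frac{\frac{291700}{2809} + 60}{3} = \frac{1}{3} \cdot \frac{460240}{2809} = \frac{460240}{8427} \approx 54.615$)
$- s = \left(-1\right) \frac{460240}{8427} = - \frac{460240}{8427}$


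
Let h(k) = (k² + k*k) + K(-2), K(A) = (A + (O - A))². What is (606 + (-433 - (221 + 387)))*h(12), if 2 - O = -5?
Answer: -146595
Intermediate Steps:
O = 7 (O = 2 - 1*(-5) = 2 + 5 = 7)
K(A) = 49 (K(A) = (A + (7 - A))² = 7² = 49)
h(k) = 49 + 2*k² (h(k) = (k² + k*k) + 49 = (k² + k²) + 49 = 2*k² + 49 = 49 + 2*k²)
(606 + (-433 - (221 + 387)))*h(12) = (606 + (-433 - (221 + 387)))*(49 + 2*12²) = (606 + (-433 - 1*608))*(49 + 2*144) = (606 + (-433 - 608))*(49 + 288) = (606 - 1041)*337 = -435*337 = -146595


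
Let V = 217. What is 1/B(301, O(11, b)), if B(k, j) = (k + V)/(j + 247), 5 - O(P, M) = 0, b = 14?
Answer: 18/37 ≈ 0.48649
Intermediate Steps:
O(P, M) = 5 (O(P, M) = 5 - 1*0 = 5 + 0 = 5)
B(k, j) = (217 + k)/(247 + j) (B(k, j) = (k + 217)/(j + 247) = (217 + k)/(247 + j))
1/B(301, O(11, b)) = 1/((217 + 301)/(247 + 5)) = 1/(518/252) = 1/((1/252)*518) = 1/(37/18) = 18/37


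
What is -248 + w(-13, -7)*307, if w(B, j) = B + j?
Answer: -6388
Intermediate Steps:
-248 + w(-13, -7)*307 = -248 + (-13 - 7)*307 = -248 - 20*307 = -248 - 6140 = -6388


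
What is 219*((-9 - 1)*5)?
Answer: -10950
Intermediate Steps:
219*((-9 - 1)*5) = 219*(-10*5) = 219*(-50) = -10950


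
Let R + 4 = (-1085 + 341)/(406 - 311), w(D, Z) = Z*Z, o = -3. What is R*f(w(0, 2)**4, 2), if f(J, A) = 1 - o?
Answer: -4496/95 ≈ -47.326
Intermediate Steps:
w(D, Z) = Z**2
f(J, A) = 4 (f(J, A) = 1 - 1*(-3) = 1 + 3 = 4)
R = -1124/95 (R = -4 + (-1085 + 341)/(406 - 311) = -4 - 744/95 = -1124/95 ≈ -11.832)
R*f(w(0, 2)**4, 2) = -1124/95*4 = -4496/95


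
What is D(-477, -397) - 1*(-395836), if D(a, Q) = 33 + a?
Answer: 395392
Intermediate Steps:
D(-477, -397) - 1*(-395836) = (33 - 477) - 1*(-395836) = -444 + 395836 = 395392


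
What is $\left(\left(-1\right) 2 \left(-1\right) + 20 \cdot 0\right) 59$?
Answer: $118$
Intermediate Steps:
$\left(\left(-1\right) 2 \left(-1\right) + 20 \cdot 0\right) 59 = \left(\left(-2\right) \left(-1\right) + 0\right) 59 = \left(2 + 0\right) 59 = 2 \cdot 59 = 118$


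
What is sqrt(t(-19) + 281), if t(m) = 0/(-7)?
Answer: sqrt(281) ≈ 16.763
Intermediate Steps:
t(m) = 0 (t(m) = 0*(-1/7) = 0)
sqrt(t(-19) + 281) = sqrt(0 + 281) = sqrt(281)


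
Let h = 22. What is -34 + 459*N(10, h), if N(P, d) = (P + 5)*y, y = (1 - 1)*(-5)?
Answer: -34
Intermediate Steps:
y = 0 (y = 0*(-5) = 0)
N(P, d) = 0 (N(P, d) = (P + 5)*0 = (5 + P)*0 = 0)
-34 + 459*N(10, h) = -34 + 459*0 = -34 + 0 = -34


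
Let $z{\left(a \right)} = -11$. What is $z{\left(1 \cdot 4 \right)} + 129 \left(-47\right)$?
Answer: $-6074$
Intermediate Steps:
$z{\left(1 \cdot 4 \right)} + 129 \left(-47\right) = -11 + 129 \left(-47\right) = -11 - 6063 = -6074$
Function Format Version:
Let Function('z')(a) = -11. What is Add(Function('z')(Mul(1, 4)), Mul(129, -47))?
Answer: -6074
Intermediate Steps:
Add(Function('z')(Mul(1, 4)), Mul(129, -47)) = Add(-11, Mul(129, -47)) = Add(-11, -6063) = -6074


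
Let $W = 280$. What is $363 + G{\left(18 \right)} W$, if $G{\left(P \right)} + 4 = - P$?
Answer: $-5797$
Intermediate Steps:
$G{\left(P \right)} = -4 - P$
$363 + G{\left(18 \right)} W = 363 + \left(-4 - 18\right) 280 = 363 - 6160 = -5797$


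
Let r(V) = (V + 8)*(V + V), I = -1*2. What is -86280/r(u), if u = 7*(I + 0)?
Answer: -3595/7 ≈ -513.57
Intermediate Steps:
I = -2
u = -14 (u = 7*(-2 + 0) = 7*(-2) = -14)
r(V) = 2*V*(8 + V) (r(V) = (8 + V)*(2*V) = 2*V*(8 + V))
-86280/r(u) = -86280*(-1/(28*(8 - 14))) = -86280/(2*(-14)*(-6)) = -86280/168 = -86280*1/168 = -3595/7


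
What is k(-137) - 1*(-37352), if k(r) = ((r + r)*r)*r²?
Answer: 704588074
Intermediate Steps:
k(r) = 2*r⁴ (k(r) = ((2*r)*r)*r² = (2*r²)*r² = 2*r⁴)
k(-137) - 1*(-37352) = 2*(-137)⁴ - 1*(-37352) = 2*352275361 + 37352 = 704550722 + 37352 = 704588074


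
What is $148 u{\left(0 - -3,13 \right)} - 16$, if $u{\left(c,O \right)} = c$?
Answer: $428$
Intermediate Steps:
$148 u{\left(0 - -3,13 \right)} - 16 = 148 \left(0 - -3\right) - 16 = 148 \left(0 + 3\right) - 16 = 148 \cdot 3 - 16 = 444 - 16 = 428$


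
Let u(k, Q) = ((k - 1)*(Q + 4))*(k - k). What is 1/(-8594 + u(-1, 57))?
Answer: -1/8594 ≈ -0.00011636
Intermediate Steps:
u(k, Q) = 0 (u(k, Q) = ((-1 + k)*(4 + Q))*0 = 0)
1/(-8594 + u(-1, 57)) = 1/(-8594 + 0) = 1/(-8594) = -1/8594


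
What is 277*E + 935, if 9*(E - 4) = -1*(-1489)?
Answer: 430840/9 ≈ 47871.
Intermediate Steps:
E = 1525/9 (E = 4 + (-1*(-1489))/9 = 4 + (⅑)*1489 = 4 + 1489/9 = 1525/9 ≈ 169.44)
277*E + 935 = 277*(1525/9) + 935 = 422425/9 + 935 = 430840/9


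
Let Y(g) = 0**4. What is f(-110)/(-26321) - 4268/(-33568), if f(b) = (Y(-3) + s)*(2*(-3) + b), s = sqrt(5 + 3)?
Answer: 1067/8392 + 232*sqrt(2)/26321 ≈ 0.13961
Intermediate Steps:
Y(g) = 0
s = 2*sqrt(2) (s = sqrt(8) = 2*sqrt(2) ≈ 2.8284)
f(b) = 2*sqrt(2)*(-6 + b) (f(b) = (0 + 2*sqrt(2))*(2*(-3) + b) = (2*sqrt(2))*(-6 + b) = 2*sqrt(2)*(-6 + b))
f(-110)/(-26321) - 4268/(-33568) = (2*sqrt(2)*(-6 - 110))/(-26321) - 4268/(-33568) = (2*sqrt(2)*(-116))*(-1/26321) - 4268*(-1/33568) = -232*sqrt(2)*(-1/26321) + 1067/8392 = 232*sqrt(2)/26321 + 1067/8392 = 1067/8392 + 232*sqrt(2)/26321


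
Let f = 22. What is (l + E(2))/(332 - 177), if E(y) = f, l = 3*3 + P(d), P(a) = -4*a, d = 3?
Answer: 19/155 ≈ 0.12258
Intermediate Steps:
l = -3 (l = 3*3 - 4*3 = 9 - 12 = -3)
E(y) = 22
(l + E(2))/(332 - 177) = (-3 + 22)/(332 - 177) = 19/155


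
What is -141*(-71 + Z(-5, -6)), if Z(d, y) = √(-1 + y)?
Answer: 10011 - 141*I*√7 ≈ 10011.0 - 373.05*I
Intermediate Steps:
-141*(-71 + Z(-5, -6)) = -141*(-71 + √(-1 - 6)) = -141*(-71 + √(-7)) = -141*(-71 + I*√7) = 10011 - 141*I*√7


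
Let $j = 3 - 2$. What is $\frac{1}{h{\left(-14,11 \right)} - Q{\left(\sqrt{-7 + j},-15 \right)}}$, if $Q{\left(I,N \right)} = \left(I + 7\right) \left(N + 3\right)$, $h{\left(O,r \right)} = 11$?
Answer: $- \frac{i}{- 95 i + 12 \sqrt{6}} \approx 0.0096066 - 0.0029724 i$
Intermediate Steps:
$j = 1$
$Q{\left(I,N \right)} = \left(3 + N\right) \left(7 + I\right)$ ($Q{\left(I,N \right)} = \left(7 + I\right) \left(3 + N\right) = \left(3 + N\right) \left(7 + I\right)$)
$\frac{1}{h{\left(-14,11 \right)} - Q{\left(\sqrt{-7 + j},-15 \right)}} = \frac{1}{11 - \left(21 + 3 \sqrt{-7 + 1} + 7 \left(-15\right) + \sqrt{-7 + 1} \left(-15\right)\right)} = \frac{1}{11 - \left(21 + 3 \sqrt{-6} - 105 + \sqrt{-6} \left(-15\right)\right)} = \frac{1}{11 - \left(21 + 3 i \sqrt{6} - 105 + i \sqrt{6} \left(-15\right)\right)} = \frac{1}{11 - \left(21 + 3 i \sqrt{6} - 105 - 15 i \sqrt{6}\right)} = \frac{1}{11 - \left(-84 - 12 i \sqrt{6}\right)} = \frac{1}{11 + \left(84 + 12 i \sqrt{6}\right)} = \frac{1}{95 + 12 i \sqrt{6}}$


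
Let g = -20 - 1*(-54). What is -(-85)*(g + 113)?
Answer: 12495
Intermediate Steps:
g = 34 (g = -20 + 54 = 34)
-(-85)*(g + 113) = -(-85)*(34 + 113) = -(-85)*147 = -1*(-12495) = 12495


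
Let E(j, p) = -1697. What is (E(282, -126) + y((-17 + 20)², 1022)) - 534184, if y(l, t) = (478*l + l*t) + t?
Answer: -521359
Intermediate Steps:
y(l, t) = t + 478*l + l*t
(E(282, -126) + y((-17 + 20)², 1022)) - 534184 = (-1697 + (1022 + 478*(-17 + 20)² + (-17 + 20)²*1022)) - 534184 = (-1697 + (1022 + 478*3² + 3²*1022)) - 534184 = (-1697 + (1022 + 478*9 + 9*1022)) - 534184 = (-1697 + (1022 + 4302 + 9198)) - 534184 = (-1697 + 14522) - 534184 = 12825 - 534184 = -521359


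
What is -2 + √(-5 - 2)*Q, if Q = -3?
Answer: -2 - 3*I*√7 ≈ -2.0 - 7.9373*I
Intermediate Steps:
-2 + √(-5 - 2)*Q = -2 + √(-5 - 2)*(-3) = -2 + √(-7)*(-3) = -2 + (I*√7)*(-3) = -2 - 3*I*√7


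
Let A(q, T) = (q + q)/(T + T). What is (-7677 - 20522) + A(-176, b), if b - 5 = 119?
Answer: -874213/31 ≈ -28200.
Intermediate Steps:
b = 124 (b = 5 + 119 = 124)
A(q, T) = q/T (A(q, T) = (2*q)/((2*T)) = (2*q)*(1/(2*T)) = q/T)
(-7677 - 20522) + A(-176, b) = (-7677 - 20522) - 176/124 = -28199 - 176*1/124 = -28199 - 44/31 = -874213/31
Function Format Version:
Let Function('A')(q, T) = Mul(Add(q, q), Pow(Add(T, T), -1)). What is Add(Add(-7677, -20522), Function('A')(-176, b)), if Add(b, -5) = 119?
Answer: Rational(-874213, 31) ≈ -28200.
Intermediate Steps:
b = 124 (b = Add(5, 119) = 124)
Function('A')(q, T) = Mul(q, Pow(T, -1)) (Function('A')(q, T) = Mul(Mul(2, q), Pow(Mul(2, T), -1)) = Mul(Mul(2, q), Mul(Rational(1, 2), Pow(T, -1))) = Mul(q, Pow(T, -1)))
Add(Add(-7677, -20522), Function('A')(-176, b)) = Add(Add(-7677, -20522), Mul(-176, Pow(124, -1))) = Add(-28199, Mul(-176, Rational(1, 124))) = Add(-28199, Rational(-44, 31)) = Rational(-874213, 31)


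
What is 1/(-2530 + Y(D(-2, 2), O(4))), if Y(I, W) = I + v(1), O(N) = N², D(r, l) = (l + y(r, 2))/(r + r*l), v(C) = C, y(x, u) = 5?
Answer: -6/15181 ≈ -0.00039523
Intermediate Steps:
D(r, l) = (5 + l)/(r + l*r) (D(r, l) = (l + 5)/(r + r*l) = (5 + l)/(r + l*r))
Y(I, W) = 1 + I (Y(I, W) = I + 1 = 1 + I)
1/(-2530 + Y(D(-2, 2), O(4))) = 1/(-2530 + (1 + (5 + 2)/((-2)*(1 + 2)))) = 1/(-2530 + (1 - ½*7/3)) = 1/(-2530 + (1 - ½*⅓*7)) = 1/(-2530 + (1 - 7/6)) = 1/(-2530 - ⅙) = 1/(-15181/6) = -6/15181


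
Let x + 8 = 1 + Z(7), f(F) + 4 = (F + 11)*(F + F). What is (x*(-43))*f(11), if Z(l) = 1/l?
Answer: 990720/7 ≈ 1.4153e+5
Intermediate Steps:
f(F) = -4 + 2*F*(11 + F) (f(F) = -4 + (F + 11)*(F + F) = -4 + (11 + F)*(2*F) = -4 + 2*F*(11 + F))
x = -48/7 (x = -8 + (1 + 1/7) = -8 + (1 + ⅐) = -8 + 8/7 = -48/7 ≈ -6.8571)
(x*(-43))*f(11) = (-48/7*(-43))*(-4 + 2*11² + 22*11) = 2064*(-4 + 2*121 + 242)/7 = 2064*(-4 + 242 + 242)/7 = (2064/7)*480 = 990720/7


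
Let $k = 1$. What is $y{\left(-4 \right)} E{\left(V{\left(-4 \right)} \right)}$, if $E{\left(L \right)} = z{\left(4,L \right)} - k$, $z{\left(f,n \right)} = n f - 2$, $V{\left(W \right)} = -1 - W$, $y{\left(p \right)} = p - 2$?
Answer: $-54$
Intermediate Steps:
$y{\left(p \right)} = -2 + p$ ($y{\left(p \right)} = p - 2 = -2 + p$)
$z{\left(f,n \right)} = -2 + f n$ ($z{\left(f,n \right)} = f n - 2 = -2 + f n$)
$E{\left(L \right)} = -3 + 4 L$ ($E{\left(L \right)} = \left(-2 + 4 L\right) - 1 = -3 + 4 L$)
$y{\left(-4 \right)} E{\left(V{\left(-4 \right)} \right)} = \left(-2 - 4\right) \left(-3 + 4 \left(-1 - -4\right)\right) = - 6 \left(-3 + 4 \left(-1 + 4\right)\right) = - 6 \left(-3 + 4 \cdot 3\right) = - 6 \left(-3 + 12\right) = \left(-6\right) 9 = -54$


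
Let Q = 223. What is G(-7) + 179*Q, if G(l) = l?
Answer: 39910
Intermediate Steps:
G(-7) + 179*Q = -7 + 179*223 = -7 + 39917 = 39910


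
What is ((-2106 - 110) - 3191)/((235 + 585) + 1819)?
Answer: -5407/2639 ≈ -2.0489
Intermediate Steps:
((-2106 - 110) - 3191)/((235 + 585) + 1819) = (-2216 - 3191)/(820 + 1819) = -5407/2639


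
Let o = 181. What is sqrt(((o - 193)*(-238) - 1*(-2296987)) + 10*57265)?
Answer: 13*sqrt(16997) ≈ 1694.8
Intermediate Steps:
sqrt(((o - 193)*(-238) - 1*(-2296987)) + 10*57265) = sqrt(((181 - 193)*(-238) - 1*(-2296987)) + 10*57265) = sqrt((-12*(-238) + 2296987) + 572650) = sqrt((2856 + 2296987) + 572650) = sqrt(2299843 + 572650) = sqrt(2872493) = 13*sqrt(16997)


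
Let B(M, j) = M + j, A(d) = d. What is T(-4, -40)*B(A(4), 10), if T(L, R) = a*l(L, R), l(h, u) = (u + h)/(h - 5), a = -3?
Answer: -616/3 ≈ -205.33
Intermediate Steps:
l(h, u) = (h + u)/(-5 + h)
T(L, R) = -3*(L + R)/(-5 + L)
T(-4, -40)*B(A(4), 10) = (3*(-1*(-4) - 1*(-40))/(-5 - 4))*(4 + 10) = (3*(4 + 40)/(-9))*14 = (3*(-⅑)*44)*14 = -44/3*14 = -616/3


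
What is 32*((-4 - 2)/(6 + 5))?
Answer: -192/11 ≈ -17.455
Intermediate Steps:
32*((-4 - 2)/(6 + 5)) = 32*(-6/11) = -192/11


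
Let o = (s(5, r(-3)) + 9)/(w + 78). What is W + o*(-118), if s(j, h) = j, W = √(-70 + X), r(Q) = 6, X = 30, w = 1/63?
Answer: -104076/4915 + 2*I*√10 ≈ -21.175 + 6.3246*I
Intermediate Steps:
w = 1/63 ≈ 0.015873
W = 2*I*√10 (W = √(-70 + 30) = √(-40) = 2*I*√10 ≈ 6.3246*I)
o = 882/4915 (o = (5 + 9)/(1/63 + 78) = 14/(4915/63) = 14*(63/4915) = 882/4915 ≈ 0.17945)
W + o*(-118) = 2*I*√10 + (882/4915)*(-118) = 2*I*√10 - 104076/4915 = -104076/4915 + 2*I*√10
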